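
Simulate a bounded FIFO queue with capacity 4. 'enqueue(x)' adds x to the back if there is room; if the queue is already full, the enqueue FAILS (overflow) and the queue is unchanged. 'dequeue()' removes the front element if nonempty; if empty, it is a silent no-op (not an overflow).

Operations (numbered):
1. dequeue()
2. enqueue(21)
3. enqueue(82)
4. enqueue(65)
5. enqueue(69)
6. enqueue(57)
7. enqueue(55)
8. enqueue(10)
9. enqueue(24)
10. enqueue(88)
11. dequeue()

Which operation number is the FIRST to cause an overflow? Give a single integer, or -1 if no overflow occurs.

Answer: 6

Derivation:
1. dequeue(): empty, no-op, size=0
2. enqueue(21): size=1
3. enqueue(82): size=2
4. enqueue(65): size=3
5. enqueue(69): size=4
6. enqueue(57): size=4=cap → OVERFLOW (fail)
7. enqueue(55): size=4=cap → OVERFLOW (fail)
8. enqueue(10): size=4=cap → OVERFLOW (fail)
9. enqueue(24): size=4=cap → OVERFLOW (fail)
10. enqueue(88): size=4=cap → OVERFLOW (fail)
11. dequeue(): size=3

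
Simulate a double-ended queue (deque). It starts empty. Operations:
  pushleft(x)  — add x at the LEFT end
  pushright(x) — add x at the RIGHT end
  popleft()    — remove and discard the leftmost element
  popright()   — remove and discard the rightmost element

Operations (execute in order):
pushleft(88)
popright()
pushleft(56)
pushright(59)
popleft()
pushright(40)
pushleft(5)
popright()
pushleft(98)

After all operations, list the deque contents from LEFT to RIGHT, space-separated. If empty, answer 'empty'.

pushleft(88): [88]
popright(): []
pushleft(56): [56]
pushright(59): [56, 59]
popleft(): [59]
pushright(40): [59, 40]
pushleft(5): [5, 59, 40]
popright(): [5, 59]
pushleft(98): [98, 5, 59]

Answer: 98 5 59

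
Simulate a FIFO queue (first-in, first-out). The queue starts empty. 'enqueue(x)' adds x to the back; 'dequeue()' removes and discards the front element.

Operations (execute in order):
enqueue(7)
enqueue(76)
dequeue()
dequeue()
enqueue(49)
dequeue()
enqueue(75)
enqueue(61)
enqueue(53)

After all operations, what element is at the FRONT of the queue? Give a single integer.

Answer: 75

Derivation:
enqueue(7): queue = [7]
enqueue(76): queue = [7, 76]
dequeue(): queue = [76]
dequeue(): queue = []
enqueue(49): queue = [49]
dequeue(): queue = []
enqueue(75): queue = [75]
enqueue(61): queue = [75, 61]
enqueue(53): queue = [75, 61, 53]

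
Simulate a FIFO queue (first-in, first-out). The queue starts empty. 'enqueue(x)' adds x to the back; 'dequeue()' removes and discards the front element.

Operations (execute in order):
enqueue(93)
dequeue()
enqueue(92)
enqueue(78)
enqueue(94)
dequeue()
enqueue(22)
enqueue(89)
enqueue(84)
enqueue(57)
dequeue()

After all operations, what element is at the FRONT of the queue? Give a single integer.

Answer: 94

Derivation:
enqueue(93): queue = [93]
dequeue(): queue = []
enqueue(92): queue = [92]
enqueue(78): queue = [92, 78]
enqueue(94): queue = [92, 78, 94]
dequeue(): queue = [78, 94]
enqueue(22): queue = [78, 94, 22]
enqueue(89): queue = [78, 94, 22, 89]
enqueue(84): queue = [78, 94, 22, 89, 84]
enqueue(57): queue = [78, 94, 22, 89, 84, 57]
dequeue(): queue = [94, 22, 89, 84, 57]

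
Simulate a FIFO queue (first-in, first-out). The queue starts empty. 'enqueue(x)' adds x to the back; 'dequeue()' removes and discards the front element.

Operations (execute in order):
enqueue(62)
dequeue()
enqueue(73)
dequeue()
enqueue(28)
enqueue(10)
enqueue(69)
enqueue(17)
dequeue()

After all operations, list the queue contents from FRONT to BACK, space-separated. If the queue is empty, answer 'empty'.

enqueue(62): [62]
dequeue(): []
enqueue(73): [73]
dequeue(): []
enqueue(28): [28]
enqueue(10): [28, 10]
enqueue(69): [28, 10, 69]
enqueue(17): [28, 10, 69, 17]
dequeue(): [10, 69, 17]

Answer: 10 69 17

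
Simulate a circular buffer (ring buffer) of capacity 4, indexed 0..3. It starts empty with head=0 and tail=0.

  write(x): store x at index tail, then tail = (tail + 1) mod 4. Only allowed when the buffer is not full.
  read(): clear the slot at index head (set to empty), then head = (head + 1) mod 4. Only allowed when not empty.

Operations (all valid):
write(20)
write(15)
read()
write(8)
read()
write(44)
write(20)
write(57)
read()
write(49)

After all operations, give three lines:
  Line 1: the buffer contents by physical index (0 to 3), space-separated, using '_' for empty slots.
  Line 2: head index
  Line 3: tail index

write(20): buf=[20 _ _ _], head=0, tail=1, size=1
write(15): buf=[20 15 _ _], head=0, tail=2, size=2
read(): buf=[_ 15 _ _], head=1, tail=2, size=1
write(8): buf=[_ 15 8 _], head=1, tail=3, size=2
read(): buf=[_ _ 8 _], head=2, tail=3, size=1
write(44): buf=[_ _ 8 44], head=2, tail=0, size=2
write(20): buf=[20 _ 8 44], head=2, tail=1, size=3
write(57): buf=[20 57 8 44], head=2, tail=2, size=4
read(): buf=[20 57 _ 44], head=3, tail=2, size=3
write(49): buf=[20 57 49 44], head=3, tail=3, size=4

Answer: 20 57 49 44
3
3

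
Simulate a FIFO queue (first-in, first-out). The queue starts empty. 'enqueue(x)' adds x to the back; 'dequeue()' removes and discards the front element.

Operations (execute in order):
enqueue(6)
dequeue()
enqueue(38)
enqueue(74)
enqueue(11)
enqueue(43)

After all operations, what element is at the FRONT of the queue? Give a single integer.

Answer: 38

Derivation:
enqueue(6): queue = [6]
dequeue(): queue = []
enqueue(38): queue = [38]
enqueue(74): queue = [38, 74]
enqueue(11): queue = [38, 74, 11]
enqueue(43): queue = [38, 74, 11, 43]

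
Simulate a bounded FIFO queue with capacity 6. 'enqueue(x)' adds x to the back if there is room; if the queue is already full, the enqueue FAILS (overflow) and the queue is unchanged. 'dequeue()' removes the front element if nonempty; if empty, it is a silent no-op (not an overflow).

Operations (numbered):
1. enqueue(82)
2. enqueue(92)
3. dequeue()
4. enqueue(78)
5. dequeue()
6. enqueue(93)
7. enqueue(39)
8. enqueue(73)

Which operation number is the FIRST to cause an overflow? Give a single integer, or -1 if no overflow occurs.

Answer: -1

Derivation:
1. enqueue(82): size=1
2. enqueue(92): size=2
3. dequeue(): size=1
4. enqueue(78): size=2
5. dequeue(): size=1
6. enqueue(93): size=2
7. enqueue(39): size=3
8. enqueue(73): size=4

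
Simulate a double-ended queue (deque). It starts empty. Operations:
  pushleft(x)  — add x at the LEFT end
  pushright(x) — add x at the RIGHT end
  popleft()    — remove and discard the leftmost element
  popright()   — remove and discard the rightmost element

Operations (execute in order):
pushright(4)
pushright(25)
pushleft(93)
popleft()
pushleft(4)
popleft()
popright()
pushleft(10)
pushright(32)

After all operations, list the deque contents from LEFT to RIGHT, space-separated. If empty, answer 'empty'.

pushright(4): [4]
pushright(25): [4, 25]
pushleft(93): [93, 4, 25]
popleft(): [4, 25]
pushleft(4): [4, 4, 25]
popleft(): [4, 25]
popright(): [4]
pushleft(10): [10, 4]
pushright(32): [10, 4, 32]

Answer: 10 4 32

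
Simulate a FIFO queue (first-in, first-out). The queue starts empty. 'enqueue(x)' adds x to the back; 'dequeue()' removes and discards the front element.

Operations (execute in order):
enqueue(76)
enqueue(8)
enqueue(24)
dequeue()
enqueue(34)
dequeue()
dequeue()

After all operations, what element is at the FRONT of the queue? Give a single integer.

enqueue(76): queue = [76]
enqueue(8): queue = [76, 8]
enqueue(24): queue = [76, 8, 24]
dequeue(): queue = [8, 24]
enqueue(34): queue = [8, 24, 34]
dequeue(): queue = [24, 34]
dequeue(): queue = [34]

Answer: 34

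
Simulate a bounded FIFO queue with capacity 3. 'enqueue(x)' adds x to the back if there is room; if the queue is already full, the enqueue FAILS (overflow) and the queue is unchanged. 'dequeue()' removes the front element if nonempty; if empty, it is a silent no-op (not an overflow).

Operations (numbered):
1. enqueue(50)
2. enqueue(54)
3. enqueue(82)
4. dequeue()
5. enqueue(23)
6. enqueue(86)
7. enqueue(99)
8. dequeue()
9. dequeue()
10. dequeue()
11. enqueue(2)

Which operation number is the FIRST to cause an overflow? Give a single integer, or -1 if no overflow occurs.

1. enqueue(50): size=1
2. enqueue(54): size=2
3. enqueue(82): size=3
4. dequeue(): size=2
5. enqueue(23): size=3
6. enqueue(86): size=3=cap → OVERFLOW (fail)
7. enqueue(99): size=3=cap → OVERFLOW (fail)
8. dequeue(): size=2
9. dequeue(): size=1
10. dequeue(): size=0
11. enqueue(2): size=1

Answer: 6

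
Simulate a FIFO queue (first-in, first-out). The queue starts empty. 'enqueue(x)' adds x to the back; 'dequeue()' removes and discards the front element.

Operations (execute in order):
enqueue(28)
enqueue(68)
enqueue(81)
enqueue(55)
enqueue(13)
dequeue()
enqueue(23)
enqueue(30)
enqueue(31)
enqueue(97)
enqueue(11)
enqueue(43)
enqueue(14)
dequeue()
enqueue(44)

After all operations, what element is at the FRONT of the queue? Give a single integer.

Answer: 81

Derivation:
enqueue(28): queue = [28]
enqueue(68): queue = [28, 68]
enqueue(81): queue = [28, 68, 81]
enqueue(55): queue = [28, 68, 81, 55]
enqueue(13): queue = [28, 68, 81, 55, 13]
dequeue(): queue = [68, 81, 55, 13]
enqueue(23): queue = [68, 81, 55, 13, 23]
enqueue(30): queue = [68, 81, 55, 13, 23, 30]
enqueue(31): queue = [68, 81, 55, 13, 23, 30, 31]
enqueue(97): queue = [68, 81, 55, 13, 23, 30, 31, 97]
enqueue(11): queue = [68, 81, 55, 13, 23, 30, 31, 97, 11]
enqueue(43): queue = [68, 81, 55, 13, 23, 30, 31, 97, 11, 43]
enqueue(14): queue = [68, 81, 55, 13, 23, 30, 31, 97, 11, 43, 14]
dequeue(): queue = [81, 55, 13, 23, 30, 31, 97, 11, 43, 14]
enqueue(44): queue = [81, 55, 13, 23, 30, 31, 97, 11, 43, 14, 44]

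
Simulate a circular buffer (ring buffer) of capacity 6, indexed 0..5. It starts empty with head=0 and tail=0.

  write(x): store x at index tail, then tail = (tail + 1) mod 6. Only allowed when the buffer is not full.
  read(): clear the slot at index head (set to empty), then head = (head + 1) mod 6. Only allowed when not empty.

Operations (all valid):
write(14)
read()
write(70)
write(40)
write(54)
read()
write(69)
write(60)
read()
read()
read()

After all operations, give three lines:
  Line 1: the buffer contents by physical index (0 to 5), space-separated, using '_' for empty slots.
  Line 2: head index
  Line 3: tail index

write(14): buf=[14 _ _ _ _ _], head=0, tail=1, size=1
read(): buf=[_ _ _ _ _ _], head=1, tail=1, size=0
write(70): buf=[_ 70 _ _ _ _], head=1, tail=2, size=1
write(40): buf=[_ 70 40 _ _ _], head=1, tail=3, size=2
write(54): buf=[_ 70 40 54 _ _], head=1, tail=4, size=3
read(): buf=[_ _ 40 54 _ _], head=2, tail=4, size=2
write(69): buf=[_ _ 40 54 69 _], head=2, tail=5, size=3
write(60): buf=[_ _ 40 54 69 60], head=2, tail=0, size=4
read(): buf=[_ _ _ 54 69 60], head=3, tail=0, size=3
read(): buf=[_ _ _ _ 69 60], head=4, tail=0, size=2
read(): buf=[_ _ _ _ _ 60], head=5, tail=0, size=1

Answer: _ _ _ _ _ 60
5
0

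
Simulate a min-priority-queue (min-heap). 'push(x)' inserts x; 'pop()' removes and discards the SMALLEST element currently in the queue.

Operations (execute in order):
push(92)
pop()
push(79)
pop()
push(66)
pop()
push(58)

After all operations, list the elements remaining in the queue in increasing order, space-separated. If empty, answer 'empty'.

Answer: 58

Derivation:
push(92): heap contents = [92]
pop() → 92: heap contents = []
push(79): heap contents = [79]
pop() → 79: heap contents = []
push(66): heap contents = [66]
pop() → 66: heap contents = []
push(58): heap contents = [58]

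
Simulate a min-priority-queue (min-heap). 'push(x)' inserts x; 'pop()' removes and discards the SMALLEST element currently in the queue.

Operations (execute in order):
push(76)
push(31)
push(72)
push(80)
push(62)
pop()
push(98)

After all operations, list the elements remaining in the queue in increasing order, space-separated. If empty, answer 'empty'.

push(76): heap contents = [76]
push(31): heap contents = [31, 76]
push(72): heap contents = [31, 72, 76]
push(80): heap contents = [31, 72, 76, 80]
push(62): heap contents = [31, 62, 72, 76, 80]
pop() → 31: heap contents = [62, 72, 76, 80]
push(98): heap contents = [62, 72, 76, 80, 98]

Answer: 62 72 76 80 98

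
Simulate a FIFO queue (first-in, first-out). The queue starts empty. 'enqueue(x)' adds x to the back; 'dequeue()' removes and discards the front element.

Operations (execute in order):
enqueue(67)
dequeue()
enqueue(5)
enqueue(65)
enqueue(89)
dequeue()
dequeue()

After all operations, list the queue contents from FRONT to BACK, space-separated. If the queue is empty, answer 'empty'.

Answer: 89

Derivation:
enqueue(67): [67]
dequeue(): []
enqueue(5): [5]
enqueue(65): [5, 65]
enqueue(89): [5, 65, 89]
dequeue(): [65, 89]
dequeue(): [89]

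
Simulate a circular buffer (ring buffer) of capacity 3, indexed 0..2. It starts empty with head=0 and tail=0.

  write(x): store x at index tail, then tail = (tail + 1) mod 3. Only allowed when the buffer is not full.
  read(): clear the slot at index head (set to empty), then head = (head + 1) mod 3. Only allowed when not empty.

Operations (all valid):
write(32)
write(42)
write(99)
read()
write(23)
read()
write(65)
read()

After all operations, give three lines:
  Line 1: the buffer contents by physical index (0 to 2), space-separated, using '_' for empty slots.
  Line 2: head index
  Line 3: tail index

Answer: 23 65 _
0
2

Derivation:
write(32): buf=[32 _ _], head=0, tail=1, size=1
write(42): buf=[32 42 _], head=0, tail=2, size=2
write(99): buf=[32 42 99], head=0, tail=0, size=3
read(): buf=[_ 42 99], head=1, tail=0, size=2
write(23): buf=[23 42 99], head=1, tail=1, size=3
read(): buf=[23 _ 99], head=2, tail=1, size=2
write(65): buf=[23 65 99], head=2, tail=2, size=3
read(): buf=[23 65 _], head=0, tail=2, size=2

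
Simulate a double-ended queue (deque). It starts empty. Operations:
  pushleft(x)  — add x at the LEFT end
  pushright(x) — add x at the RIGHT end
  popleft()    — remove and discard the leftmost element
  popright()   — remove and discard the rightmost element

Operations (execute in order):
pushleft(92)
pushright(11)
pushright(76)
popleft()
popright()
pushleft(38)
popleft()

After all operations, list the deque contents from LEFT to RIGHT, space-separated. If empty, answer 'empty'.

Answer: 11

Derivation:
pushleft(92): [92]
pushright(11): [92, 11]
pushright(76): [92, 11, 76]
popleft(): [11, 76]
popright(): [11]
pushleft(38): [38, 11]
popleft(): [11]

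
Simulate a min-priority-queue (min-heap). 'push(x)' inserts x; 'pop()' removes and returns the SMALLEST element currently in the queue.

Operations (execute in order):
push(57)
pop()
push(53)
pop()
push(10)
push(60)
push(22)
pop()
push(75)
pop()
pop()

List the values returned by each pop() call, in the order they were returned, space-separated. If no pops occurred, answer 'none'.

push(57): heap contents = [57]
pop() → 57: heap contents = []
push(53): heap contents = [53]
pop() → 53: heap contents = []
push(10): heap contents = [10]
push(60): heap contents = [10, 60]
push(22): heap contents = [10, 22, 60]
pop() → 10: heap contents = [22, 60]
push(75): heap contents = [22, 60, 75]
pop() → 22: heap contents = [60, 75]
pop() → 60: heap contents = [75]

Answer: 57 53 10 22 60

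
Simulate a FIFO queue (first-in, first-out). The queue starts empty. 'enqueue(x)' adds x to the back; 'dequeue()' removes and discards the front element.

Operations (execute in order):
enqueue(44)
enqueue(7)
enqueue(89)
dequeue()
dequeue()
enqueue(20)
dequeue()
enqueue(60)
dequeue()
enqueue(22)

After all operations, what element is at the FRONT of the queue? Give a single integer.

enqueue(44): queue = [44]
enqueue(7): queue = [44, 7]
enqueue(89): queue = [44, 7, 89]
dequeue(): queue = [7, 89]
dequeue(): queue = [89]
enqueue(20): queue = [89, 20]
dequeue(): queue = [20]
enqueue(60): queue = [20, 60]
dequeue(): queue = [60]
enqueue(22): queue = [60, 22]

Answer: 60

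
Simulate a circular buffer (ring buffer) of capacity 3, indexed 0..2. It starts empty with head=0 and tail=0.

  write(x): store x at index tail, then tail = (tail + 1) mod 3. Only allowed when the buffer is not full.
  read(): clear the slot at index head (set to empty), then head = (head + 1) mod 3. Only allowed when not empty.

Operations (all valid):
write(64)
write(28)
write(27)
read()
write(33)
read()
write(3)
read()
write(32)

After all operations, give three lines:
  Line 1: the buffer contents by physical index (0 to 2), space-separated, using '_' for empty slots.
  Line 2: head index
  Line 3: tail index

write(64): buf=[64 _ _], head=0, tail=1, size=1
write(28): buf=[64 28 _], head=0, tail=2, size=2
write(27): buf=[64 28 27], head=0, tail=0, size=3
read(): buf=[_ 28 27], head=1, tail=0, size=2
write(33): buf=[33 28 27], head=1, tail=1, size=3
read(): buf=[33 _ 27], head=2, tail=1, size=2
write(3): buf=[33 3 27], head=2, tail=2, size=3
read(): buf=[33 3 _], head=0, tail=2, size=2
write(32): buf=[33 3 32], head=0, tail=0, size=3

Answer: 33 3 32
0
0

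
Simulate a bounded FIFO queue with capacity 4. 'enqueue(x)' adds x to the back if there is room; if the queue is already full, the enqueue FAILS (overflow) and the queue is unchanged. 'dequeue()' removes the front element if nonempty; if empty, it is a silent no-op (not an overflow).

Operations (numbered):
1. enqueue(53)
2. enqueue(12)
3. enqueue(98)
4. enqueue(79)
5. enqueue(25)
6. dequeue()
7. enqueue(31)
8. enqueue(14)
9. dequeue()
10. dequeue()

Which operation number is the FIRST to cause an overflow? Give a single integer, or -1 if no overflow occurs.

Answer: 5

Derivation:
1. enqueue(53): size=1
2. enqueue(12): size=2
3. enqueue(98): size=3
4. enqueue(79): size=4
5. enqueue(25): size=4=cap → OVERFLOW (fail)
6. dequeue(): size=3
7. enqueue(31): size=4
8. enqueue(14): size=4=cap → OVERFLOW (fail)
9. dequeue(): size=3
10. dequeue(): size=2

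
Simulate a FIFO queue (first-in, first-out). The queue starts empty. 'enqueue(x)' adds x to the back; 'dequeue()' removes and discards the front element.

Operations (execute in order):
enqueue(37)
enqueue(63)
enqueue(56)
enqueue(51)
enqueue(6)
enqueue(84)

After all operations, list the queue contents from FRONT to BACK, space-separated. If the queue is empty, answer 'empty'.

enqueue(37): [37]
enqueue(63): [37, 63]
enqueue(56): [37, 63, 56]
enqueue(51): [37, 63, 56, 51]
enqueue(6): [37, 63, 56, 51, 6]
enqueue(84): [37, 63, 56, 51, 6, 84]

Answer: 37 63 56 51 6 84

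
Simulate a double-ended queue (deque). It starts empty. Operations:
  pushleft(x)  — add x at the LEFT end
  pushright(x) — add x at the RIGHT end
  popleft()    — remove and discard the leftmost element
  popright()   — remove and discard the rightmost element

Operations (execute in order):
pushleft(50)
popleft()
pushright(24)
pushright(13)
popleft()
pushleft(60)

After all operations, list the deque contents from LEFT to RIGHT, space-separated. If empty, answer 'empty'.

Answer: 60 13

Derivation:
pushleft(50): [50]
popleft(): []
pushright(24): [24]
pushright(13): [24, 13]
popleft(): [13]
pushleft(60): [60, 13]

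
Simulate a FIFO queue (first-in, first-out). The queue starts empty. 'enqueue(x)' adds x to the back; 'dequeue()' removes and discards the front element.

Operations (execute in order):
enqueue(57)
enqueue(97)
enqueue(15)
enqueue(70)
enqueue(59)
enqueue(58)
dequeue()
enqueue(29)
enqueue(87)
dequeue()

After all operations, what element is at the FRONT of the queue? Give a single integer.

enqueue(57): queue = [57]
enqueue(97): queue = [57, 97]
enqueue(15): queue = [57, 97, 15]
enqueue(70): queue = [57, 97, 15, 70]
enqueue(59): queue = [57, 97, 15, 70, 59]
enqueue(58): queue = [57, 97, 15, 70, 59, 58]
dequeue(): queue = [97, 15, 70, 59, 58]
enqueue(29): queue = [97, 15, 70, 59, 58, 29]
enqueue(87): queue = [97, 15, 70, 59, 58, 29, 87]
dequeue(): queue = [15, 70, 59, 58, 29, 87]

Answer: 15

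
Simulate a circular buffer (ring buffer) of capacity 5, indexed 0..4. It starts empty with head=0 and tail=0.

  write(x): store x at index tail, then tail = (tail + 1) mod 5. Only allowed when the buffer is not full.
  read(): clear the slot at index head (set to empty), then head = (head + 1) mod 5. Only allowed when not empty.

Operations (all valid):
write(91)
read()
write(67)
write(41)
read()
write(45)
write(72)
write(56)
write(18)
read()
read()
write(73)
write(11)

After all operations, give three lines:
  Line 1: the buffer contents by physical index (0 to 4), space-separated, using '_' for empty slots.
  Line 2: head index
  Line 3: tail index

Answer: 56 18 73 11 72
4
4

Derivation:
write(91): buf=[91 _ _ _ _], head=0, tail=1, size=1
read(): buf=[_ _ _ _ _], head=1, tail=1, size=0
write(67): buf=[_ 67 _ _ _], head=1, tail=2, size=1
write(41): buf=[_ 67 41 _ _], head=1, tail=3, size=2
read(): buf=[_ _ 41 _ _], head=2, tail=3, size=1
write(45): buf=[_ _ 41 45 _], head=2, tail=4, size=2
write(72): buf=[_ _ 41 45 72], head=2, tail=0, size=3
write(56): buf=[56 _ 41 45 72], head=2, tail=1, size=4
write(18): buf=[56 18 41 45 72], head=2, tail=2, size=5
read(): buf=[56 18 _ 45 72], head=3, tail=2, size=4
read(): buf=[56 18 _ _ 72], head=4, tail=2, size=3
write(73): buf=[56 18 73 _ 72], head=4, tail=3, size=4
write(11): buf=[56 18 73 11 72], head=4, tail=4, size=5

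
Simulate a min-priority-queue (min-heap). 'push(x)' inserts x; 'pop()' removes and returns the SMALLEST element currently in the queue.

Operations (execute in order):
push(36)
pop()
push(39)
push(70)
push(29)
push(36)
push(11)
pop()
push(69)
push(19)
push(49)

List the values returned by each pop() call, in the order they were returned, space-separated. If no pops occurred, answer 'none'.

Answer: 36 11

Derivation:
push(36): heap contents = [36]
pop() → 36: heap contents = []
push(39): heap contents = [39]
push(70): heap contents = [39, 70]
push(29): heap contents = [29, 39, 70]
push(36): heap contents = [29, 36, 39, 70]
push(11): heap contents = [11, 29, 36, 39, 70]
pop() → 11: heap contents = [29, 36, 39, 70]
push(69): heap contents = [29, 36, 39, 69, 70]
push(19): heap contents = [19, 29, 36, 39, 69, 70]
push(49): heap contents = [19, 29, 36, 39, 49, 69, 70]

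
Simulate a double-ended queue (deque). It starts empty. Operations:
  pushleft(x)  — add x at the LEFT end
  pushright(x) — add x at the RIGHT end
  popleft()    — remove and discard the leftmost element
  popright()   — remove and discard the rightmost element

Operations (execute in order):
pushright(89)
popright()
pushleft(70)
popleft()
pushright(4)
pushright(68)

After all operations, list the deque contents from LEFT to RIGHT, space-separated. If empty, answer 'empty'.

pushright(89): [89]
popright(): []
pushleft(70): [70]
popleft(): []
pushright(4): [4]
pushright(68): [4, 68]

Answer: 4 68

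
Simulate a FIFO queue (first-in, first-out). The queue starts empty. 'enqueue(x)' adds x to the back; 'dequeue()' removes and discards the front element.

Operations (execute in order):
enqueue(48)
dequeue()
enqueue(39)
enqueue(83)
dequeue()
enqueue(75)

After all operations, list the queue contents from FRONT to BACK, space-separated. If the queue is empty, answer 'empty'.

Answer: 83 75

Derivation:
enqueue(48): [48]
dequeue(): []
enqueue(39): [39]
enqueue(83): [39, 83]
dequeue(): [83]
enqueue(75): [83, 75]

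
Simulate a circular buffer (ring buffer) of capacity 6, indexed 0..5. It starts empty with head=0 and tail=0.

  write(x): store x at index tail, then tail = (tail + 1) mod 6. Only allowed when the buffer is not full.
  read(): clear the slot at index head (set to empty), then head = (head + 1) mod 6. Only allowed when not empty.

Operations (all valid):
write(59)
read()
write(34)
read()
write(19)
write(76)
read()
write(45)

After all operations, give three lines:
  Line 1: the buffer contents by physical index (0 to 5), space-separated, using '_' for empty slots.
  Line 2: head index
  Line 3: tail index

write(59): buf=[59 _ _ _ _ _], head=0, tail=1, size=1
read(): buf=[_ _ _ _ _ _], head=1, tail=1, size=0
write(34): buf=[_ 34 _ _ _ _], head=1, tail=2, size=1
read(): buf=[_ _ _ _ _ _], head=2, tail=2, size=0
write(19): buf=[_ _ 19 _ _ _], head=2, tail=3, size=1
write(76): buf=[_ _ 19 76 _ _], head=2, tail=4, size=2
read(): buf=[_ _ _ 76 _ _], head=3, tail=4, size=1
write(45): buf=[_ _ _ 76 45 _], head=3, tail=5, size=2

Answer: _ _ _ 76 45 _
3
5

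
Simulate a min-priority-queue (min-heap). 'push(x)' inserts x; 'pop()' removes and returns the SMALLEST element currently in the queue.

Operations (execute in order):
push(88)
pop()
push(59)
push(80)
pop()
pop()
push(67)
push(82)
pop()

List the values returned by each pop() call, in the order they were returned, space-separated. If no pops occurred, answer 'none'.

push(88): heap contents = [88]
pop() → 88: heap contents = []
push(59): heap contents = [59]
push(80): heap contents = [59, 80]
pop() → 59: heap contents = [80]
pop() → 80: heap contents = []
push(67): heap contents = [67]
push(82): heap contents = [67, 82]
pop() → 67: heap contents = [82]

Answer: 88 59 80 67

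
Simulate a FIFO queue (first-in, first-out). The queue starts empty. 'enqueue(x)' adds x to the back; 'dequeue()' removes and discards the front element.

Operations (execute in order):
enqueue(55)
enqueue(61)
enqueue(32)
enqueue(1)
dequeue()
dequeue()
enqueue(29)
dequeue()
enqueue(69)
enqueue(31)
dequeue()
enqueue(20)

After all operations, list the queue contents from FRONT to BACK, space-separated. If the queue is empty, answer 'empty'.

Answer: 29 69 31 20

Derivation:
enqueue(55): [55]
enqueue(61): [55, 61]
enqueue(32): [55, 61, 32]
enqueue(1): [55, 61, 32, 1]
dequeue(): [61, 32, 1]
dequeue(): [32, 1]
enqueue(29): [32, 1, 29]
dequeue(): [1, 29]
enqueue(69): [1, 29, 69]
enqueue(31): [1, 29, 69, 31]
dequeue(): [29, 69, 31]
enqueue(20): [29, 69, 31, 20]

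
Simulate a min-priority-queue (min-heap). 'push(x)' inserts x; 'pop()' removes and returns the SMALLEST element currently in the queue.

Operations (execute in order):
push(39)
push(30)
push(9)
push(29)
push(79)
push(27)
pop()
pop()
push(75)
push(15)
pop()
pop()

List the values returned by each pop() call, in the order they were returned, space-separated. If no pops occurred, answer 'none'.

push(39): heap contents = [39]
push(30): heap contents = [30, 39]
push(9): heap contents = [9, 30, 39]
push(29): heap contents = [9, 29, 30, 39]
push(79): heap contents = [9, 29, 30, 39, 79]
push(27): heap contents = [9, 27, 29, 30, 39, 79]
pop() → 9: heap contents = [27, 29, 30, 39, 79]
pop() → 27: heap contents = [29, 30, 39, 79]
push(75): heap contents = [29, 30, 39, 75, 79]
push(15): heap contents = [15, 29, 30, 39, 75, 79]
pop() → 15: heap contents = [29, 30, 39, 75, 79]
pop() → 29: heap contents = [30, 39, 75, 79]

Answer: 9 27 15 29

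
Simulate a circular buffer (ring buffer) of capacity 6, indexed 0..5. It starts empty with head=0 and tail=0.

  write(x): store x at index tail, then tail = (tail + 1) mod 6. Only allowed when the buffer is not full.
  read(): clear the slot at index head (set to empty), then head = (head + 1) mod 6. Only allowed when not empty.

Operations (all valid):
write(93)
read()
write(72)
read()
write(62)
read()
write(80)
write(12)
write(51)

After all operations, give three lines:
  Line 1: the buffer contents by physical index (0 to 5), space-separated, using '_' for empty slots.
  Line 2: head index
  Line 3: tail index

Answer: _ _ _ 80 12 51
3
0

Derivation:
write(93): buf=[93 _ _ _ _ _], head=0, tail=1, size=1
read(): buf=[_ _ _ _ _ _], head=1, tail=1, size=0
write(72): buf=[_ 72 _ _ _ _], head=1, tail=2, size=1
read(): buf=[_ _ _ _ _ _], head=2, tail=2, size=0
write(62): buf=[_ _ 62 _ _ _], head=2, tail=3, size=1
read(): buf=[_ _ _ _ _ _], head=3, tail=3, size=0
write(80): buf=[_ _ _ 80 _ _], head=3, tail=4, size=1
write(12): buf=[_ _ _ 80 12 _], head=3, tail=5, size=2
write(51): buf=[_ _ _ 80 12 51], head=3, tail=0, size=3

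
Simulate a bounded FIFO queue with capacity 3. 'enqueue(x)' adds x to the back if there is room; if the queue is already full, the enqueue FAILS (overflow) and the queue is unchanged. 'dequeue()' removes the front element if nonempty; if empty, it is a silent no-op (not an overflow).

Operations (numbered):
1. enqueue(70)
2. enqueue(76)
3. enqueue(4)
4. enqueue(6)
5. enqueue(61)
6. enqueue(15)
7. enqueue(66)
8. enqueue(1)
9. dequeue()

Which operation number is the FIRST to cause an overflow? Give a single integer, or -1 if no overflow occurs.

1. enqueue(70): size=1
2. enqueue(76): size=2
3. enqueue(4): size=3
4. enqueue(6): size=3=cap → OVERFLOW (fail)
5. enqueue(61): size=3=cap → OVERFLOW (fail)
6. enqueue(15): size=3=cap → OVERFLOW (fail)
7. enqueue(66): size=3=cap → OVERFLOW (fail)
8. enqueue(1): size=3=cap → OVERFLOW (fail)
9. dequeue(): size=2

Answer: 4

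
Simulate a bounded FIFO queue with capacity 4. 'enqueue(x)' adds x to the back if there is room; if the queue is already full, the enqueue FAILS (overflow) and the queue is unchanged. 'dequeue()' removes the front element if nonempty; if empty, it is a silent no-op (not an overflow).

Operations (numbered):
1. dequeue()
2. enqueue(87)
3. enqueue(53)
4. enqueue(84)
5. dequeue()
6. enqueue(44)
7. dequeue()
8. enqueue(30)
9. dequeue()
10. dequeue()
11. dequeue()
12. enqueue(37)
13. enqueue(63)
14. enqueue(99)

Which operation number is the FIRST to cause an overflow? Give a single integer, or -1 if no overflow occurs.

Answer: -1

Derivation:
1. dequeue(): empty, no-op, size=0
2. enqueue(87): size=1
3. enqueue(53): size=2
4. enqueue(84): size=3
5. dequeue(): size=2
6. enqueue(44): size=3
7. dequeue(): size=2
8. enqueue(30): size=3
9. dequeue(): size=2
10. dequeue(): size=1
11. dequeue(): size=0
12. enqueue(37): size=1
13. enqueue(63): size=2
14. enqueue(99): size=3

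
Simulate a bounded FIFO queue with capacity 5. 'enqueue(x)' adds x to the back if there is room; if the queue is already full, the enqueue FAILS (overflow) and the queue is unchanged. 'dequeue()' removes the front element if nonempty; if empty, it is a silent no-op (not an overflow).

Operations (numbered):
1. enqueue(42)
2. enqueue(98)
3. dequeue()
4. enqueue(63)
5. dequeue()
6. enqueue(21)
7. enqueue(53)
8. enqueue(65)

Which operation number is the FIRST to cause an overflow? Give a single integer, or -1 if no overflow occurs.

1. enqueue(42): size=1
2. enqueue(98): size=2
3. dequeue(): size=1
4. enqueue(63): size=2
5. dequeue(): size=1
6. enqueue(21): size=2
7. enqueue(53): size=3
8. enqueue(65): size=4

Answer: -1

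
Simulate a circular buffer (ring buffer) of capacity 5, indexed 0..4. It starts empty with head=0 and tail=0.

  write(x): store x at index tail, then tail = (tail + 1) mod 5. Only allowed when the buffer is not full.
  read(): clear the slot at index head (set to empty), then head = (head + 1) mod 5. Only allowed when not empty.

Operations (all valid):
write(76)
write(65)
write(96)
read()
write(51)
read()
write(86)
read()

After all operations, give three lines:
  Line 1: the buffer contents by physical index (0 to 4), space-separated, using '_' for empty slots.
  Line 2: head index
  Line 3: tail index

Answer: _ _ _ 51 86
3
0

Derivation:
write(76): buf=[76 _ _ _ _], head=0, tail=1, size=1
write(65): buf=[76 65 _ _ _], head=0, tail=2, size=2
write(96): buf=[76 65 96 _ _], head=0, tail=3, size=3
read(): buf=[_ 65 96 _ _], head=1, tail=3, size=2
write(51): buf=[_ 65 96 51 _], head=1, tail=4, size=3
read(): buf=[_ _ 96 51 _], head=2, tail=4, size=2
write(86): buf=[_ _ 96 51 86], head=2, tail=0, size=3
read(): buf=[_ _ _ 51 86], head=3, tail=0, size=2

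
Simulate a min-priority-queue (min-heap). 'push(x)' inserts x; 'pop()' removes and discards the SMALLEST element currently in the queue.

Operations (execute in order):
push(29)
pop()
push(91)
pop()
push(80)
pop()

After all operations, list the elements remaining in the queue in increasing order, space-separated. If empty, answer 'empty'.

Answer: empty

Derivation:
push(29): heap contents = [29]
pop() → 29: heap contents = []
push(91): heap contents = [91]
pop() → 91: heap contents = []
push(80): heap contents = [80]
pop() → 80: heap contents = []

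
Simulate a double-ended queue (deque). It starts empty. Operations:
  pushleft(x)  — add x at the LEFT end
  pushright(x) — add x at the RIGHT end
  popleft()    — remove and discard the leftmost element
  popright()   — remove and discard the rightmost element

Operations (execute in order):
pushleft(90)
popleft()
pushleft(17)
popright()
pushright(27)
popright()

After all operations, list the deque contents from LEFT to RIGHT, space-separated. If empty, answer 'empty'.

pushleft(90): [90]
popleft(): []
pushleft(17): [17]
popright(): []
pushright(27): [27]
popright(): []

Answer: empty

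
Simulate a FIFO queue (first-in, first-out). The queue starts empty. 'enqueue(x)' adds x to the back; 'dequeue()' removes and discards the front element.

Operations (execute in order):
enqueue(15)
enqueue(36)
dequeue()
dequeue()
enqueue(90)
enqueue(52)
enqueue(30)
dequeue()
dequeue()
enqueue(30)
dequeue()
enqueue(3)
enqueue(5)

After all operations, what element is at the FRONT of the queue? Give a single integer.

enqueue(15): queue = [15]
enqueue(36): queue = [15, 36]
dequeue(): queue = [36]
dequeue(): queue = []
enqueue(90): queue = [90]
enqueue(52): queue = [90, 52]
enqueue(30): queue = [90, 52, 30]
dequeue(): queue = [52, 30]
dequeue(): queue = [30]
enqueue(30): queue = [30, 30]
dequeue(): queue = [30]
enqueue(3): queue = [30, 3]
enqueue(5): queue = [30, 3, 5]

Answer: 30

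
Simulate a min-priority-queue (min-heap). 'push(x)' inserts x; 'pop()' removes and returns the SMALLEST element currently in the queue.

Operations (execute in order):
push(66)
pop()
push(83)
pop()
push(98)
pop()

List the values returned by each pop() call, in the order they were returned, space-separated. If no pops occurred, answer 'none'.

push(66): heap contents = [66]
pop() → 66: heap contents = []
push(83): heap contents = [83]
pop() → 83: heap contents = []
push(98): heap contents = [98]
pop() → 98: heap contents = []

Answer: 66 83 98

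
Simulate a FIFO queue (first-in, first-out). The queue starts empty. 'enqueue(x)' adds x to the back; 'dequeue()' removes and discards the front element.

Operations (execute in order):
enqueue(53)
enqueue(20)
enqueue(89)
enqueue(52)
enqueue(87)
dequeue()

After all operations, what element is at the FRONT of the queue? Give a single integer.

enqueue(53): queue = [53]
enqueue(20): queue = [53, 20]
enqueue(89): queue = [53, 20, 89]
enqueue(52): queue = [53, 20, 89, 52]
enqueue(87): queue = [53, 20, 89, 52, 87]
dequeue(): queue = [20, 89, 52, 87]

Answer: 20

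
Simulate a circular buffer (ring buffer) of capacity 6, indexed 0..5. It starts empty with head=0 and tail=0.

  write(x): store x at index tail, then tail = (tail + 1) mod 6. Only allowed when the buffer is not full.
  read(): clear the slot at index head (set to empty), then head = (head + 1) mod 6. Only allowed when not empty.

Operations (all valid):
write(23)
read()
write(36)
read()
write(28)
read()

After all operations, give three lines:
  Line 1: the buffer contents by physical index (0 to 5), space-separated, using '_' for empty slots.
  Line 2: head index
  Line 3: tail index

Answer: _ _ _ _ _ _
3
3

Derivation:
write(23): buf=[23 _ _ _ _ _], head=0, tail=1, size=1
read(): buf=[_ _ _ _ _ _], head=1, tail=1, size=0
write(36): buf=[_ 36 _ _ _ _], head=1, tail=2, size=1
read(): buf=[_ _ _ _ _ _], head=2, tail=2, size=0
write(28): buf=[_ _ 28 _ _ _], head=2, tail=3, size=1
read(): buf=[_ _ _ _ _ _], head=3, tail=3, size=0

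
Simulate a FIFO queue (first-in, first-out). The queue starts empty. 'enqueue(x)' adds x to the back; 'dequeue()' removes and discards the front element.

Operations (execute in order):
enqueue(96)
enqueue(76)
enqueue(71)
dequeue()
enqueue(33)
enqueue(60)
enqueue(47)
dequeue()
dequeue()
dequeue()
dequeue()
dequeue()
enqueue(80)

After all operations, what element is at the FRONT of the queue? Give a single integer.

Answer: 80

Derivation:
enqueue(96): queue = [96]
enqueue(76): queue = [96, 76]
enqueue(71): queue = [96, 76, 71]
dequeue(): queue = [76, 71]
enqueue(33): queue = [76, 71, 33]
enqueue(60): queue = [76, 71, 33, 60]
enqueue(47): queue = [76, 71, 33, 60, 47]
dequeue(): queue = [71, 33, 60, 47]
dequeue(): queue = [33, 60, 47]
dequeue(): queue = [60, 47]
dequeue(): queue = [47]
dequeue(): queue = []
enqueue(80): queue = [80]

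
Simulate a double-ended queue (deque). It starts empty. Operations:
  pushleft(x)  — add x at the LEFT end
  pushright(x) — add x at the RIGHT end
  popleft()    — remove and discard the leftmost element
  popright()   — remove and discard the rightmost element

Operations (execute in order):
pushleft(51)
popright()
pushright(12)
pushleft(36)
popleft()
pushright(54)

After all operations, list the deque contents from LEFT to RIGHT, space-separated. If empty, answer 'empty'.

Answer: 12 54

Derivation:
pushleft(51): [51]
popright(): []
pushright(12): [12]
pushleft(36): [36, 12]
popleft(): [12]
pushright(54): [12, 54]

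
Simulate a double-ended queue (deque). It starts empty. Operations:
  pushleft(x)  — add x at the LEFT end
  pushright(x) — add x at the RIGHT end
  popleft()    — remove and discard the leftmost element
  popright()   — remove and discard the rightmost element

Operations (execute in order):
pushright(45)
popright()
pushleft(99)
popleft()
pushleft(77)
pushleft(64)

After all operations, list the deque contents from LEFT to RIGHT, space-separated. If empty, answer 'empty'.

Answer: 64 77

Derivation:
pushright(45): [45]
popright(): []
pushleft(99): [99]
popleft(): []
pushleft(77): [77]
pushleft(64): [64, 77]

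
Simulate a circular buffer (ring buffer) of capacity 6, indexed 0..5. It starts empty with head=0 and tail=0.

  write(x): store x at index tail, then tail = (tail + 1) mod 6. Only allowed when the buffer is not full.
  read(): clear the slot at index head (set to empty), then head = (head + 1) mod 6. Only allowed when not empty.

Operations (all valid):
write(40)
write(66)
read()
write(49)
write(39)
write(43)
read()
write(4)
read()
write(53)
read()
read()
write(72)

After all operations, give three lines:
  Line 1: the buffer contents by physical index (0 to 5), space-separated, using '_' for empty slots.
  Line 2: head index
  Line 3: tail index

write(40): buf=[40 _ _ _ _ _], head=0, tail=1, size=1
write(66): buf=[40 66 _ _ _ _], head=0, tail=2, size=2
read(): buf=[_ 66 _ _ _ _], head=1, tail=2, size=1
write(49): buf=[_ 66 49 _ _ _], head=1, tail=3, size=2
write(39): buf=[_ 66 49 39 _ _], head=1, tail=4, size=3
write(43): buf=[_ 66 49 39 43 _], head=1, tail=5, size=4
read(): buf=[_ _ 49 39 43 _], head=2, tail=5, size=3
write(4): buf=[_ _ 49 39 43 4], head=2, tail=0, size=4
read(): buf=[_ _ _ 39 43 4], head=3, tail=0, size=3
write(53): buf=[53 _ _ 39 43 4], head=3, tail=1, size=4
read(): buf=[53 _ _ _ 43 4], head=4, tail=1, size=3
read(): buf=[53 _ _ _ _ 4], head=5, tail=1, size=2
write(72): buf=[53 72 _ _ _ 4], head=5, tail=2, size=3

Answer: 53 72 _ _ _ 4
5
2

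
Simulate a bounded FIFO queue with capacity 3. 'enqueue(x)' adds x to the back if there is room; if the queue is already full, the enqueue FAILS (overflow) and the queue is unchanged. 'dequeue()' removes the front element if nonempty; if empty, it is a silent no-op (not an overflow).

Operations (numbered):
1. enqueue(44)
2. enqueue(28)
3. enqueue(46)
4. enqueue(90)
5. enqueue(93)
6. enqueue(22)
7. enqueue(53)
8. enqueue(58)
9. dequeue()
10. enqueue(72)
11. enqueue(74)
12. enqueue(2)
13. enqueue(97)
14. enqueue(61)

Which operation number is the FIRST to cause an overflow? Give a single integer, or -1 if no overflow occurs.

1. enqueue(44): size=1
2. enqueue(28): size=2
3. enqueue(46): size=3
4. enqueue(90): size=3=cap → OVERFLOW (fail)
5. enqueue(93): size=3=cap → OVERFLOW (fail)
6. enqueue(22): size=3=cap → OVERFLOW (fail)
7. enqueue(53): size=3=cap → OVERFLOW (fail)
8. enqueue(58): size=3=cap → OVERFLOW (fail)
9. dequeue(): size=2
10. enqueue(72): size=3
11. enqueue(74): size=3=cap → OVERFLOW (fail)
12. enqueue(2): size=3=cap → OVERFLOW (fail)
13. enqueue(97): size=3=cap → OVERFLOW (fail)
14. enqueue(61): size=3=cap → OVERFLOW (fail)

Answer: 4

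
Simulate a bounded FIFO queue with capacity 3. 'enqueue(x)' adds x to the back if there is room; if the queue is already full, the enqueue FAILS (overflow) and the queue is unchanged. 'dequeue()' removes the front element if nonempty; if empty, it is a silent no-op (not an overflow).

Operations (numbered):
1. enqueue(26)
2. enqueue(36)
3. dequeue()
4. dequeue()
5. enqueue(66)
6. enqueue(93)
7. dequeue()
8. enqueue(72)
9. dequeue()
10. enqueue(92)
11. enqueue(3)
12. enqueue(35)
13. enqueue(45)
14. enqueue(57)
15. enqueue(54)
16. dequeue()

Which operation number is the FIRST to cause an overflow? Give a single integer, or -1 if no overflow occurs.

1. enqueue(26): size=1
2. enqueue(36): size=2
3. dequeue(): size=1
4. dequeue(): size=0
5. enqueue(66): size=1
6. enqueue(93): size=2
7. dequeue(): size=1
8. enqueue(72): size=2
9. dequeue(): size=1
10. enqueue(92): size=2
11. enqueue(3): size=3
12. enqueue(35): size=3=cap → OVERFLOW (fail)
13. enqueue(45): size=3=cap → OVERFLOW (fail)
14. enqueue(57): size=3=cap → OVERFLOW (fail)
15. enqueue(54): size=3=cap → OVERFLOW (fail)
16. dequeue(): size=2

Answer: 12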